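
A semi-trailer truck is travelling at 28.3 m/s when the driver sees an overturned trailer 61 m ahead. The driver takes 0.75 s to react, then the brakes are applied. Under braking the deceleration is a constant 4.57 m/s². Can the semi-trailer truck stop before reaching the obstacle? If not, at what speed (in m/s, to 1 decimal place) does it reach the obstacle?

Reaction distance = 28.3000 × 0.75 = 21.225 m.
Braking distance needed to stop: v²/(2a) = 800.890 / 9.140 = 87.625 m, so total needed = 21.225 + 87.625 = 108.850 m > 61 m — it cannot stop.
Distance remaining when braking begins: 61 − 21.225 = 39.775 m.
v² = v₀² − 2a·d = 800.890 − 2 × 4.570 × 39.775 = 437.346 m²/s².
v = √437.346 = 20.913 m/s.

No — it strikes the obstacle at 20.9 m/s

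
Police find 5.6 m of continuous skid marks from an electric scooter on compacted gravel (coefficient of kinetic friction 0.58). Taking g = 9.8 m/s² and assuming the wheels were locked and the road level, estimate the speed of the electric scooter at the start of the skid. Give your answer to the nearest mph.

Deceleration a = μg = 0.58 × 9.8 = 5.684 m/s².
v = √(2a·d) = √(2 × 5.684 × 5.6) = √63.661 = 7.9788 m/s.
= 7.9788 ÷ 0.44704 = 17.848 mph.

Initial speed ≈ 18 mph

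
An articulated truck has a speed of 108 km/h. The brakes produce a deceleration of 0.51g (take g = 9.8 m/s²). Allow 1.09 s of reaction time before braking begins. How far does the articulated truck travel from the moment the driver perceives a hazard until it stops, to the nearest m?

Total stopping distance ≈ 123 m

108 km/h ÷ 3.6 = 30.0000 m/s.
a = 0.51 × 9.8 = 4.998 m/s².
Reaction distance = v·t_r = 30.0000 × 1.09 = 32.700 m.
Braking distance = v²/(2a) = 30.0000² / (2 × 4.998) = 900.000 / 9.996 = 90.036 m.
Total = 32.700 + 90.036 = 122.736 m.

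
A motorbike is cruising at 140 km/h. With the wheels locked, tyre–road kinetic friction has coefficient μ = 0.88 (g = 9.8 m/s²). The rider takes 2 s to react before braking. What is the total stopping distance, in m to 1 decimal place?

Total stopping distance ≈ 165.5 m

140 km/h ÷ 3.6 = 38.8889 m/s.
a = μg = 0.88 × 9.8 = 8.624 m/s².
Reaction distance = v·t_r = 38.8889 × 2 = 77.778 m.
Braking distance = v²/(2a) = 38.8889² / (2 × 8.624) = 1512.347 / 17.248 = 87.682 m.
Total = 77.778 + 87.682 = 165.460 m.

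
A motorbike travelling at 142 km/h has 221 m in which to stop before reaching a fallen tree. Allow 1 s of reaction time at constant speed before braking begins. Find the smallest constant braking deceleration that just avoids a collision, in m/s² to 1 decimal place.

Required deceleration ≈ 4.3 m/s²

142 km/h ÷ 3.6 = 39.4444 m/s.
Distance covered during reaction = 39.4444 × 1 = 39.444 m.
Distance available for braking: 221 − 39.444 = 181.556 m.
v² = 2a·d ⇒ a = v²/(2d) = 39.4444² / (2 × 181.556) = 1555.861 / 363.112 = 4.2848 m/s².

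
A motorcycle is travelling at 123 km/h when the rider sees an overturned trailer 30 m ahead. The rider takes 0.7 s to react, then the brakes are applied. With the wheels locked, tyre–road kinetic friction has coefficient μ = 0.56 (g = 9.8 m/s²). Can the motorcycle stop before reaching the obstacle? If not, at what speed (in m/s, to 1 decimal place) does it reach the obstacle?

123 km/h ÷ 3.6 = 34.1667 m/s.
a = μg = 0.56 × 9.8 = 5.488 m/s².
Reaction distance = 34.1667 × 0.7 = 23.917 m.
Braking distance needed to stop: v²/(2a) = 1167.363 / 10.976 = 106.356 m, so total needed = 23.917 + 106.356 = 130.273 m > 30 m — it cannot stop.
Distance remaining when braking begins: 30 − 23.917 = 6.083 m.
v² = v₀² − 2a·d = 1167.363 − 2 × 5.488 × 6.083 = 1100.596 m²/s².
v = √1100.596 = 33.175 m/s.

No — it strikes the obstacle at 33.2 m/s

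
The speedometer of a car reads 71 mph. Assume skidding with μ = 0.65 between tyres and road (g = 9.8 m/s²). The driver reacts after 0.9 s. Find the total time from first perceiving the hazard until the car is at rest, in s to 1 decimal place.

Total time ≈ 5.9 s

71 mph × 0.44704 = 31.7398 m/s.
a = μg = 0.65 × 9.8 = 6.370 m/s².
Braking time = v/a = 31.7398 / 6.370 = 4.983 s.
Total = 0.9 + 4.983 = 5.883 s.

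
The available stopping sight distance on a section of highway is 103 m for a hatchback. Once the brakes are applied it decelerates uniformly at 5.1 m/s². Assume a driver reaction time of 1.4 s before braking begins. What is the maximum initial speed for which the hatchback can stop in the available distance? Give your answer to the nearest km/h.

Maximum speed ≈ 94 km/h

Stopping distance: v·t_r + v²/(2a) = 103 with t_r = 1.4 s and a = 5.100 m/s².
So v² + 14.280 v − 1050.60 = 0.
Positive root: v = −a·t_r + √((a·t_r)² + 2a·d) = −7.140 + √(50.980 + 1050.60) = 26.0501 m/s.
26.0501 m/s × 3.6 = 93.780 km/h.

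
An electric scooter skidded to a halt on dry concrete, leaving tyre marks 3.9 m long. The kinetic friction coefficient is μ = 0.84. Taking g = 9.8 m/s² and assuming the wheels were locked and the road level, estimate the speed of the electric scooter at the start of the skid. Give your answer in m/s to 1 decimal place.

Deceleration a = μg = 0.84 × 9.8 = 8.232 m/s².
v = √(2a·d) = √(2 × 8.232 × 3.9) = √64.210 = 8.0131 m/s.

Initial speed ≈ 8.0 m/s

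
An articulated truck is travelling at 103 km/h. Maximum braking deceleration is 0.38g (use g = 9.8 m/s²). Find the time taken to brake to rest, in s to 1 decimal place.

103 km/h ÷ 3.6 = 28.6111 m/s.
a = 0.38 × 9.8 = 3.724 m/s².
Braking time = v/a = 28.6111 / 3.724 = 7.683 s.

Braking time ≈ 7.7 s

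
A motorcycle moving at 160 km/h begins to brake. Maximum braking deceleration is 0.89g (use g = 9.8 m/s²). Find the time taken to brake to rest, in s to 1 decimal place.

160 km/h ÷ 3.6 = 44.4444 m/s.
a = 0.89 × 9.8 = 8.722 m/s².
Braking time = v/a = 44.4444 / 8.722 = 5.096 s.

Braking time ≈ 5.1 s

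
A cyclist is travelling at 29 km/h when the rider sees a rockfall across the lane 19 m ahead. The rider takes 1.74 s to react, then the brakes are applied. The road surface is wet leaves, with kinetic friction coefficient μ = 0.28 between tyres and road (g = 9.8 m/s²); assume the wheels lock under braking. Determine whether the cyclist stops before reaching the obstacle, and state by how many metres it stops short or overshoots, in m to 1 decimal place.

29 km/h ÷ 3.6 = 8.0556 m/s.
a = μg = 0.28 × 9.8 = 2.744 m/s².
Reaction distance = 8.0556 × 1.74 = 14.017 m.
Braking distance = v²/(2a) = 64.893 / 5.488 = 11.825 m.
Total stopping distance = 14.017 + 11.825 = 25.842 m, vs 19 m available — it cannot stop in time and overshoots by 25.842 − 19 = 6.842 m.

No — it overshoots by 6.8 m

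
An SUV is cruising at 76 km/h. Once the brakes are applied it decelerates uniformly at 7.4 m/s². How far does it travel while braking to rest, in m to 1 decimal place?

76 km/h ÷ 3.6 = 21.1111 m/s.
Braking distance = v²/(2a) = 21.1111² / (2 × 7.400) = 445.679 / 14.800 = 30.113 m.

Braking distance ≈ 30.1 m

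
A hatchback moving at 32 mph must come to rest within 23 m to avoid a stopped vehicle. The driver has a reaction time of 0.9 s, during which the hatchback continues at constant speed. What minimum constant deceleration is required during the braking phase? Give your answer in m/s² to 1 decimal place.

32 mph × 0.44704 = 14.3053 m/s.
Distance covered during reaction = 14.3053 × 0.9 = 12.875 m.
Distance available for braking: 23 − 12.875 = 10.125 m.
v² = 2a·d ⇒ a = v²/(2d) = 14.3053² / (2 × 10.125) = 204.642 / 20.250 = 10.1058 m/s².

Required deceleration ≈ 10.1 m/s²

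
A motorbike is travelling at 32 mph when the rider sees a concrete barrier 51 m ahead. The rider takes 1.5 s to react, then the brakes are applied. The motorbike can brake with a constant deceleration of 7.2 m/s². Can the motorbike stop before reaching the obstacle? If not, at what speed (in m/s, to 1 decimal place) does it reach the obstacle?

32 mph × 0.44704 = 14.3053 m/s.
Reaction distance = 14.3053 × 1.5 = 21.458 m.
Braking distance = v²/(2a) = 204.642 / 14.400 = 14.211 m.
Total stopping distance = 21.458 + 14.211 = 35.669 m, vs 51 m available — it stops with 51 − 35.669 = 15.331 m to spare.

Yes — it stops about 15.3 m short of the obstacle, so it never reaches it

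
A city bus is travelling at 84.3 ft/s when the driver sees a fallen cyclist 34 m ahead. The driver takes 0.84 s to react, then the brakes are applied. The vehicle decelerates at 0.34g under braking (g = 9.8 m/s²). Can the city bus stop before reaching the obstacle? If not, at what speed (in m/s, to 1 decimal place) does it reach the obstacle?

84.3 ft/s × 0.3048 = 25.6946 m/s.
a = 0.34 × 9.8 = 3.332 m/s².
Reaction distance = 25.6946 × 0.84 = 21.583 m.
Braking distance needed to stop: v²/(2a) = 660.212 / 6.664 = 99.071 m, so total needed = 21.583 + 99.071 = 120.654 m > 34 m — it cannot stop.
Distance remaining when braking begins: 34 − 21.583 = 12.417 m.
v² = v₀² − 2a·d = 660.212 − 2 × 3.332 × 12.417 = 577.465 m²/s².
v = √577.465 = 24.031 m/s.

No — it strikes the obstacle at 24.0 m/s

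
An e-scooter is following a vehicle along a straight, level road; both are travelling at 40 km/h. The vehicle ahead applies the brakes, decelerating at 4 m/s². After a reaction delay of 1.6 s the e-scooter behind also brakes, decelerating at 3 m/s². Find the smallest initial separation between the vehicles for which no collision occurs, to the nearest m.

40 km/h ÷ 3.6 = 11.1111 m/s.
Leader travels v²/(2a_L) = 123.457 / 8.000 = 15.432 m before stopping.
Follower covers v·t_r = 11.1111 × 1.6 = 17.778 m while reacting, then v²/(2a_F) = 123.457 / 6.000 = 20.576 m while braking, for a total of 17.778 + 20.576 = 38.354 m.
Since a_F ≤ a_L and the follower starts braking later, the follower is never slower than the leader, so the closest approach is when both have stopped.
Minimum gap = 38.354 − 15.432 = 22.922 m.

Minimum gap ≈ 23 m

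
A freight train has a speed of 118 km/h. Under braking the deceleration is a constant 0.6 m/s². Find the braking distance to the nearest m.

Braking distance ≈ 895 m

118 km/h ÷ 3.6 = 32.7778 m/s.
Braking distance = v²/(2a) = 32.7778² / (2 × 0.600) = 1074.384 / 1.200 = 895.320 m.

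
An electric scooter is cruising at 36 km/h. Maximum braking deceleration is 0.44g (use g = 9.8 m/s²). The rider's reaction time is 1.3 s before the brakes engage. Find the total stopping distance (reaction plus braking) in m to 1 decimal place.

36 km/h ÷ 3.6 = 10.0000 m/s.
a = 0.44 × 9.8 = 4.312 m/s².
Reaction distance = v·t_r = 10.0000 × 1.3 = 13.000 m.
Braking distance = v²/(2a) = 10.0000² / (2 × 4.312) = 100.000 / 8.624 = 11.596 m.
Total = 13.000 + 11.596 = 24.596 m.

Total stopping distance ≈ 24.6 m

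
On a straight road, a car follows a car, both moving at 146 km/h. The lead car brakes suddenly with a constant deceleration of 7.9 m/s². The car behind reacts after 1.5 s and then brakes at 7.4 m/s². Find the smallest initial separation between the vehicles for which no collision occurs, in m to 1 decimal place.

Minimum gap ≈ 67.9 m

146 km/h ÷ 3.6 = 40.5556 m/s.
Leader travels v²/(2a_L) = 1644.757 / 15.800 = 104.099 m before stopping.
Follower covers v·t_r = 40.5556 × 1.5 = 60.833 m while reacting, then v²/(2a_F) = 1644.757 / 14.800 = 111.132 m while braking, for a total of 60.833 + 111.132 = 171.965 m.
Since a_F ≤ a_L and the follower starts braking later, the follower is never slower than the leader, so the closest approach is when both have stopped.
Minimum gap = 171.965 − 104.099 = 67.866 m.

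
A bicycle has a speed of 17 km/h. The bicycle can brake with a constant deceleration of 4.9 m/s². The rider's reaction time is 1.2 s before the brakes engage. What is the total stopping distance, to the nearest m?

Total stopping distance ≈ 8 m

17 km/h ÷ 3.6 = 4.7222 m/s.
Reaction distance = v·t_r = 4.7222 × 1.2 = 5.667 m.
Braking distance = v²/(2a) = 4.7222² / (2 × 4.900) = 22.299 / 9.800 = 2.275 m.
Total = 5.667 + 2.275 = 7.942 m.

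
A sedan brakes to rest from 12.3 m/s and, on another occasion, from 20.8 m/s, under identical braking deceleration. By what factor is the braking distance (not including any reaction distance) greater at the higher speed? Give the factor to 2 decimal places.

Factor ≈ 2.86

Braking distance d = v²/(2a), so with a fixed, d ∝ v².
Factor = (20.8/12.3)² = 1.6911² = 2.8598.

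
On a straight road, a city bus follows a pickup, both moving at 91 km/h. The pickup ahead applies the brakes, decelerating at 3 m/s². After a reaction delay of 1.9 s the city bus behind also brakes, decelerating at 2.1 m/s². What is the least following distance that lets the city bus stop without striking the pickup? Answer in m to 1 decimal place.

91 km/h ÷ 3.6 = 25.2778 m/s.
Leader travels v²/(2a_L) = 638.967 / 6.000 = 106.495 m before stopping.
Follower covers v·t_r = 25.2778 × 1.9 = 48.028 m while reacting, then v²/(2a_F) = 638.967 / 4.200 = 152.135 m while braking, for a total of 48.028 + 152.135 = 200.163 m.
Since a_F ≤ a_L and the follower starts braking later, the follower is never slower than the leader, so the closest approach is when both have stopped.
Minimum gap = 200.163 − 106.495 = 93.668 m.

Minimum gap ≈ 93.7 m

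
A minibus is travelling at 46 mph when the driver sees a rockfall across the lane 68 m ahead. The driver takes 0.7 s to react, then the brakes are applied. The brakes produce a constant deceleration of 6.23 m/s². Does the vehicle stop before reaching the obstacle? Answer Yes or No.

46 mph × 0.44704 = 20.5638 m/s.
Reaction distance = 20.5638 × 0.7 = 14.395 m.
Braking distance = v²/(2a) = 422.870 / 12.460 = 33.938 m.
Total stopping distance = 14.395 + 33.938 = 48.333 m, vs 68 m available — it stops with 68 − 48.333 = 19.667 m to spare.

Yes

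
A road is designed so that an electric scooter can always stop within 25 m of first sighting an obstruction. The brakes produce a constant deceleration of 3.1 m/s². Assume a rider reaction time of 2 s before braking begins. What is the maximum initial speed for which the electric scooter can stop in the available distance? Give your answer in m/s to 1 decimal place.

Maximum speed ≈ 7.7 m/s

Stopping distance: v·t_r + v²/(2a) = 25 with t_r = 2 s and a = 3.100 m/s².
So v² + 12.400 v − 155.00 = 0.
Positive root: v = −a·t_r + √((a·t_r)² + 2a·d) = −6.200 + √(38.440 + 155.00) = 7.7083 m/s.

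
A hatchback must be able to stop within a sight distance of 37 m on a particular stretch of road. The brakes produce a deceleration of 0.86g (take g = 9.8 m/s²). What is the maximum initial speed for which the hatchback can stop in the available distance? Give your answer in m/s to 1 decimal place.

Maximum speed ≈ 25.0 m/s

a = 0.86 × 9.8 = 8.428 m/s².
v²/(2a) = d ⇒ v = √(2 × 8.428 × 37) = √623.67 = 24.9734 m/s.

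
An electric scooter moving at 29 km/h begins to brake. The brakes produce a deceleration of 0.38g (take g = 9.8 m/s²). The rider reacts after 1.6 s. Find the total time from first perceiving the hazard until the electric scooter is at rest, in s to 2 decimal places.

29 km/h ÷ 3.6 = 8.0556 m/s.
a = 0.38 × 9.8 = 3.724 m/s².
Braking time = v/a = 8.0556 / 3.724 = 2.163 s.
Total = 1.6 + 2.163 = 3.763 s.

Total time ≈ 3.76 s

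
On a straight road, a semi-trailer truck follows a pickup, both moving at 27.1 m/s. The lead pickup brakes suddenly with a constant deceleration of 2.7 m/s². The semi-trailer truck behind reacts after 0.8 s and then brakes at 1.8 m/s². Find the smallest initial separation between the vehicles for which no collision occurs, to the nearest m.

Minimum gap ≈ 90 m

Leader travels v²/(2a_L) = 734.410 / 5.400 = 136.002 m before stopping.
Follower covers v·t_r = 27.1000 × 0.8 = 21.680 m while reacting, then v²/(2a_F) = 734.410 / 3.600 = 204.003 m while braking, for a total of 21.680 + 204.003 = 225.683 m.
Since a_F ≤ a_L and the follower starts braking later, the follower is never slower than the leader, so the closest approach is when both have stopped.
Minimum gap = 225.683 − 136.002 = 89.681 m.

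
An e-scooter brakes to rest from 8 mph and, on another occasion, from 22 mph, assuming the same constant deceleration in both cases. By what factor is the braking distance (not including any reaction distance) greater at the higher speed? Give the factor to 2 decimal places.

Factor ≈ 7.56

Braking distance d = v²/(2a), so with a fixed, d ∝ v².
Factor = (22/8)² = 2.7500² = 7.5625.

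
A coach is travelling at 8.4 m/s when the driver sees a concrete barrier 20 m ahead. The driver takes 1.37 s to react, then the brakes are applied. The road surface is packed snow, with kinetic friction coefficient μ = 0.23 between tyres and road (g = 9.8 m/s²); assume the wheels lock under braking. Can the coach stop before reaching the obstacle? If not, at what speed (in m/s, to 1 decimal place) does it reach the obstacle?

a = μg = 0.23 × 9.8 = 2.254 m/s².
Reaction distance = 8.4000 × 1.37 = 11.508 m.
Braking distance needed to stop: v²/(2a) = 70.560 / 4.508 = 15.652 m, so total needed = 11.508 + 15.652 = 27.160 m > 20 m — it cannot stop.
Distance remaining when braking begins: 20 − 11.508 = 8.492 m.
v² = v₀² − 2a·d = 70.560 − 2 × 2.254 × 8.492 = 32.278 m²/s².
v = √32.278 = 5.681 m/s.

No — it strikes the obstacle at 5.7 m/s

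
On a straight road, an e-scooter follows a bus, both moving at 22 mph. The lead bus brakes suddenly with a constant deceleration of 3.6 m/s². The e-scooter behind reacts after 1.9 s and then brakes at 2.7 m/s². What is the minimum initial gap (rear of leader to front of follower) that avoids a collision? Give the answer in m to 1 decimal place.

Minimum gap ≈ 23.2 m

22 mph × 0.44704 = 9.8349 m/s.
Leader travels v²/(2a_L) = 96.725 / 7.200 = 13.434 m before stopping.
Follower covers v·t_r = 9.8349 × 1.9 = 18.686 m while reacting, then v²/(2a_F) = 96.725 / 5.400 = 17.912 m while braking, for a total of 18.686 + 17.912 = 36.598 m.
Since a_F ≤ a_L and the follower starts braking later, the follower is never slower than the leader, so the closest approach is when both have stopped.
Minimum gap = 36.598 − 13.434 = 23.164 m.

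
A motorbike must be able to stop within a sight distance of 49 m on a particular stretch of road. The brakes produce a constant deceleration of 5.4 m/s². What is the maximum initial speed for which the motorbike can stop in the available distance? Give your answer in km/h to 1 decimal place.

v²/(2a) = d ⇒ v = √(2 × 5.400 × 49) = √529.20 = 23.0043 m/s.
23.0043 m/s × 3.6 = 82.815 km/h.

Maximum speed ≈ 82.8 km/h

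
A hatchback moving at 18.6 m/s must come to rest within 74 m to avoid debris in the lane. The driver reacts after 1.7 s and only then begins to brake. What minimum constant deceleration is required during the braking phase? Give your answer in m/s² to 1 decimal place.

Distance covered during reaction = 18.6000 × 1.7 = 31.620 m.
Distance available for braking: 74 − 31.620 = 42.380 m.
v² = 2a·d ⇒ a = v²/(2d) = 18.6000² / (2 × 42.380) = 345.960 / 84.760 = 4.0816 m/s².

Required deceleration ≈ 4.1 m/s²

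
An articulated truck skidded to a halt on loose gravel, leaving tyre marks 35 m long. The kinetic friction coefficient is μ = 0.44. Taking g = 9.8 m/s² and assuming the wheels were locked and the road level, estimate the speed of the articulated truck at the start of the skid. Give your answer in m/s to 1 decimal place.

Initial speed ≈ 17.4 m/s

Deceleration a = μg = 0.44 × 9.8 = 4.312 m/s².
v = √(2a·d) = √(2 × 4.312 × 35) = √301.840 = 17.3735 m/s.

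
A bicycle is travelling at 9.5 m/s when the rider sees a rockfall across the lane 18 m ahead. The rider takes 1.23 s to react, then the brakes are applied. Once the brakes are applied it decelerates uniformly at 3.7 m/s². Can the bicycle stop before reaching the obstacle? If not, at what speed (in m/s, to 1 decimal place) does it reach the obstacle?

Reaction distance = 9.5000 × 1.23 = 11.685 m.
Braking distance needed to stop: v²/(2a) = 90.250 / 7.400 = 12.196 m, so total needed = 11.685 + 12.196 = 23.881 m > 18 m — it cannot stop.
Distance remaining when braking begins: 18 − 11.685 = 6.315 m.
v² = v₀² − 2a·d = 90.250 − 2 × 3.700 × 6.315 = 43.519 m²/s².
v = √43.519 = 6.597 m/s.

No — it strikes the obstacle at 6.6 m/s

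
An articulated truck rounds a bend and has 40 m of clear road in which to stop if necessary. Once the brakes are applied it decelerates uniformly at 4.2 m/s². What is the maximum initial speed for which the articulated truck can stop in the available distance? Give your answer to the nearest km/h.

v²/(2a) = d ⇒ v = √(2 × 4.200 × 40) = √336.00 = 18.3303 m/s.
18.3303 m/s × 3.6 = 65.989 km/h.

Maximum speed ≈ 66 km/h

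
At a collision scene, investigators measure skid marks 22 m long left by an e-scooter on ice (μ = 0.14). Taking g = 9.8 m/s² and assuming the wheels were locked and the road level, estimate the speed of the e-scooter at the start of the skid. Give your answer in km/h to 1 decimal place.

Deceleration a = μg = 0.14 × 9.8 = 1.372 m/s².
v = √(2a·d) = √(2 × 1.372 × 22) = √60.368 = 7.7697 m/s.
= 7.7697 × 3.6 = 27.971 km/h.

Initial speed ≈ 28.0 km/h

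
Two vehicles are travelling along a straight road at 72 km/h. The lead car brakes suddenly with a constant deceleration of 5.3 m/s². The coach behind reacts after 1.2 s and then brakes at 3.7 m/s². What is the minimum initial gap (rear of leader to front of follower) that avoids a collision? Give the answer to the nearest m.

72 km/h ÷ 3.6 = 20.0000 m/s.
Leader travels v²/(2a_L) = 400.000 / 10.600 = 37.736 m before stopping.
Follower covers v·t_r = 20.0000 × 1.2 = 24.000 m while reacting, then v²/(2a_F) = 400.000 / 7.400 = 54.054 m while braking, for a total of 24.000 + 54.054 = 78.054 m.
Since a_F ≤ a_L and the follower starts braking later, the follower is never slower than the leader, so the closest approach is when both have stopped.
Minimum gap = 78.054 − 37.736 = 40.318 m.

Minimum gap ≈ 40 m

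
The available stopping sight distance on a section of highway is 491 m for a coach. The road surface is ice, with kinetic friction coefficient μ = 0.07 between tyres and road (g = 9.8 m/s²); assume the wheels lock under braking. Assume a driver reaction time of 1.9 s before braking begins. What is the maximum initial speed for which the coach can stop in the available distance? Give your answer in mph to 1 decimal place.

a = μg = 0.07 × 9.8 = 0.686 m/s².
Stopping distance: v·t_r + v²/(2a) = 491 with t_r = 1.9 s and a = 0.686 m/s².
So v² + 2.607 v − 673.65 = 0.
Positive root: v = −a·t_r + √((a·t_r)² + 2a·d) = −1.303 + √(1.698 + 673.65) = 24.6845 m/s.
24.6845 m/s ÷ 0.44704 = 55.218 mph.

Maximum speed ≈ 55.2 mph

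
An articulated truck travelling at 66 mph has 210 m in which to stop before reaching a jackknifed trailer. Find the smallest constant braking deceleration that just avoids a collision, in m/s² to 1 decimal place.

66 mph × 0.44704 = 29.5046 m/s.
v² = 2a·d ⇒ a = v²/(2d) = 29.5046² / (2 × 210.000) = 870.521 / 420.000 = 2.0727 m/s².

Required deceleration ≈ 2.1 m/s²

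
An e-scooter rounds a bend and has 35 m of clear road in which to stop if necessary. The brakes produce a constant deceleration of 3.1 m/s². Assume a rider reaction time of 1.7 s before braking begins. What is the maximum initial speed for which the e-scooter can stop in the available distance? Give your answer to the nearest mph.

Maximum speed ≈ 23 mph

Stopping distance: v·t_r + v²/(2a) = 35 with t_r = 1.7 s and a = 3.100 m/s².
So v² + 10.540 v − 217.00 = 0.
Positive root: v = −a·t_r + √((a·t_r)² + 2a·d) = −5.270 + √(27.773 + 217.00) = 10.3752 m/s.
10.3752 m/s ÷ 0.44704 = 23.209 mph.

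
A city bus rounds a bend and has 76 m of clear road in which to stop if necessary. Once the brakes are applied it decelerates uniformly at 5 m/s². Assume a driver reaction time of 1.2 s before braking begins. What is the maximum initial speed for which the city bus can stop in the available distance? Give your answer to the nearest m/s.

Stopping distance: v·t_r + v²/(2a) = 76 with t_r = 1.2 s and a = 5.000 m/s².
So v² + 12.000 v − 760.00 = 0.
Positive root: v = −a·t_r + √((a·t_r)² + 2a·d) = −6.000 + √(36.000 + 760.00) = 22.2135 m/s.

Maximum speed ≈ 22 m/s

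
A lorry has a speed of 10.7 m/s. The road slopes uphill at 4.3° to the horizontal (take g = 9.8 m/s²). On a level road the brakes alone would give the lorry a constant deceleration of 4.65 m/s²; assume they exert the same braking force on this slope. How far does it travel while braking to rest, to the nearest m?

Braking distance ≈ 11 m

Gravity along the uphill slope adds to the braking deceleration: a_eff = 4.650 + 9.8·sin 4.3° = 4.650 + 0.735 = 5.385 m/s².
Braking distance = v²/(2a) = 10.7000² / (2 × 5.385) = 114.490 / 10.770 = 10.630 m.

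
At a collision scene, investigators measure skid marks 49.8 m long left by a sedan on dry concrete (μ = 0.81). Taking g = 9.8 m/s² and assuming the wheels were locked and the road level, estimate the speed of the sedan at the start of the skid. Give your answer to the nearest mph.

Deceleration a = μg = 0.81 × 9.8 = 7.938 m/s².
v = √(2a·d) = √(2 × 7.938 × 49.8) = √790.625 = 28.1181 m/s.
= 28.1181 ÷ 0.44704 = 62.898 mph.

Initial speed ≈ 63 mph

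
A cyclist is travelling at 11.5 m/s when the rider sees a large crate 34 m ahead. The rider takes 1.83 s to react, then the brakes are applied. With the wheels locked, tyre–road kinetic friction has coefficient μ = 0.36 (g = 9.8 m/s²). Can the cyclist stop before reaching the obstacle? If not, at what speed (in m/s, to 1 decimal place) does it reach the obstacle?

No — it strikes the obstacle at 6.4 m/s

a = μg = 0.36 × 9.8 = 3.528 m/s².
Reaction distance = 11.5000 × 1.83 = 21.045 m.
Braking distance needed to stop: v²/(2a) = 132.250 / 7.056 = 18.743 m, so total needed = 21.045 + 18.743 = 39.788 m > 34 m — it cannot stop.
Distance remaining when braking begins: 34 − 21.045 = 12.955 m.
v² = v₀² − 2a·d = 132.250 − 2 × 3.528 × 12.955 = 40.840 m²/s².
v = √40.840 = 6.391 m/s.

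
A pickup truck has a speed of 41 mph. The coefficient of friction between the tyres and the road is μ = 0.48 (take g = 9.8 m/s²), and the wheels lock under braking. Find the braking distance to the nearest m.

Braking distance ≈ 36 m

41 mph × 0.44704 = 18.3286 m/s.
a = μg = 0.48 × 9.8 = 4.704 m/s².
Braking distance = v²/(2a) = 18.3286² / (2 × 4.704) = 335.938 / 9.408 = 35.708 m.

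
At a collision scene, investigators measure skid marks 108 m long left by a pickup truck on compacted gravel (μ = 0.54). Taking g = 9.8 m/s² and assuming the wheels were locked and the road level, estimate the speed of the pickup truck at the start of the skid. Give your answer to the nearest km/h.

Initial speed ≈ 122 km/h

Deceleration a = μg = 0.54 × 9.8 = 5.292 m/s².
v = √(2a·d) = √(2 × 5.292 × 108) = √1143.072 = 33.8093 m/s.
= 33.8093 × 3.6 = 121.713 km/h.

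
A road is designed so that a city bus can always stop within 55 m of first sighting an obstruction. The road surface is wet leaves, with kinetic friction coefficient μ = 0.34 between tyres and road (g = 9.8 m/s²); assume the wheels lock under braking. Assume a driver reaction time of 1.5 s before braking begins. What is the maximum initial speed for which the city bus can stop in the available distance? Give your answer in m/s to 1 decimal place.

Maximum speed ≈ 14.8 m/s

a = μg = 0.34 × 9.8 = 3.332 m/s².
Stopping distance: v·t_r + v²/(2a) = 55 with t_r = 1.5 s and a = 3.332 m/s².
So v² + 9.996 v − 366.52 = 0.
Positive root: v = −a·t_r + √((a·t_r)² + 2a·d) = −4.998 + √(24.980 + 366.52) = 14.7884 m/s.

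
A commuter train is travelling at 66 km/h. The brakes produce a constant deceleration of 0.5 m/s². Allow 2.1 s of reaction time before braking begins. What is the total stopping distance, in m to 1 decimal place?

Total stopping distance ≈ 374.6 m

66 km/h ÷ 3.6 = 18.3333 m/s.
Reaction distance = v·t_r = 18.3333 × 2.1 = 38.500 m.
Braking distance = v²/(2a) = 18.3333² / (2 × 0.500) = 336.110 / 1.000 = 336.110 m.
Total = 38.500 + 336.110 = 374.610 m.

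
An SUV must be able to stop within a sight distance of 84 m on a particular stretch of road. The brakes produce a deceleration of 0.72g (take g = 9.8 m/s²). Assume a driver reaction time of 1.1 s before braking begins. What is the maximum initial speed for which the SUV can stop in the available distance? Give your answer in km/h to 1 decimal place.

Maximum speed ≈ 99.1 km/h

a = 0.72 × 9.8 = 7.056 m/s².
Stopping distance: v·t_r + v²/(2a) = 84 with t_r = 1.1 s and a = 7.056 m/s².
So v² + 15.523 v − 1185.41 = 0.
Positive root: v = −a·t_r + √((a·t_r)² + 2a·d) = −7.762 + √(60.249 + 1185.41) = 27.5319 m/s.
27.5319 m/s × 3.6 = 99.115 km/h.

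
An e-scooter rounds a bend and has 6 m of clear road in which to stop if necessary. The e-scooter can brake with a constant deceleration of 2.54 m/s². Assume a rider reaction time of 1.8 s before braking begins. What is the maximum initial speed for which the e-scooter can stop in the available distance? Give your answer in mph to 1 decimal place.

Stopping distance: v·t_r + v²/(2a) = 6 with t_r = 1.8 s and a = 2.540 m/s².
So v² + 9.144 v − 30.48 = 0.
Positive root: v = −a·t_r + √((a·t_r)² + 2a·d) = −4.572 + √(20.903 + 30.48) = 2.5962 m/s.
2.5962 m/s ÷ 0.44704 = 5.808 mph.

Maximum speed ≈ 5.8 mph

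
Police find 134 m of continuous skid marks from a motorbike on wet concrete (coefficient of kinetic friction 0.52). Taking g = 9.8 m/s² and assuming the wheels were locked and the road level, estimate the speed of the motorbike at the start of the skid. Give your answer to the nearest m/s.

Deceleration a = μg = 0.52 × 9.8 = 5.096 m/s².
v = √(2a·d) = √(2 × 5.096 × 134) = √1365.728 = 36.9558 m/s.

Initial speed ≈ 37 m/s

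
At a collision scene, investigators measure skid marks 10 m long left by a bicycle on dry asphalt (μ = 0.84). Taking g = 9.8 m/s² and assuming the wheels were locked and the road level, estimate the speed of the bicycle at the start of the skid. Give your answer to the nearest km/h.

Deceleration a = μg = 0.84 × 9.8 = 8.232 m/s².
v = √(2a·d) = √(2 × 8.232 × 10) = √164.640 = 12.8312 m/s.
= 12.8312 × 3.6 = 46.192 km/h.

Initial speed ≈ 46 km/h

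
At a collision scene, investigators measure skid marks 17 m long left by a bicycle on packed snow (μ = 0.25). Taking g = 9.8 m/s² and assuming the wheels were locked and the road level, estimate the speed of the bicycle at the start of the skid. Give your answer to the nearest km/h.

Initial speed ≈ 33 km/h

Deceleration a = μg = 0.25 × 9.8 = 2.450 m/s².
v = √(2a·d) = √(2 × 2.450 × 17) = √83.300 = 9.1269 m/s.
= 9.1269 × 3.6 = 32.857 km/h.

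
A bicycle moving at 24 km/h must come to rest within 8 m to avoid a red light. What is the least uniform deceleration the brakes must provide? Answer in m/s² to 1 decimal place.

24 km/h ÷ 3.6 = 6.6667 m/s.
v² = 2a·d ⇒ a = v²/(2d) = 6.6667² / (2 × 8.000) = 44.445 / 16.000 = 2.7778 m/s².

Required deceleration ≈ 2.8 m/s²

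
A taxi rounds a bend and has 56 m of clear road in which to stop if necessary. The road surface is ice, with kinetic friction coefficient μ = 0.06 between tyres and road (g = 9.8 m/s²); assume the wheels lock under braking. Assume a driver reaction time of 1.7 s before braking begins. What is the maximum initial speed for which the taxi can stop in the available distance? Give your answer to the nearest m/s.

a = μg = 0.06 × 9.8 = 0.588 m/s².
Stopping distance: v·t_r + v²/(2a) = 56 with t_r = 1.7 s and a = 0.588 m/s².
So v² + 1.999 v − 65.86 = 0.
Positive root: v = −a·t_r + √((a·t_r)² + 2a·d) = −1.000 + √(1.000 + 65.86) = 7.1768 m/s.

Maximum speed ≈ 7 m/s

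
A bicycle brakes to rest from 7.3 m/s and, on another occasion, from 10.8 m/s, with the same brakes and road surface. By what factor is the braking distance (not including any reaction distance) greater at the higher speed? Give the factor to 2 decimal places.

Braking distance d = v²/(2a), so with a fixed, d ∝ v².
Factor = (10.8/7.3)² = 1.4795² = 2.1889.

Factor ≈ 2.19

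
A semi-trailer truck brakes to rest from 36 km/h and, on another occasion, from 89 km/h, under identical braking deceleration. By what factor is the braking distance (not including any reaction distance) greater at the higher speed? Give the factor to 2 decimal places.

Braking distance d = v²/(2a), so with a fixed, d ∝ v².
Factor = (89/36)² = 2.4722² = 6.1118.

Factor ≈ 6.11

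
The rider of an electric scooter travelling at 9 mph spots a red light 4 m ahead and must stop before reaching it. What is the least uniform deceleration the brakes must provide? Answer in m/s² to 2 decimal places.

9 mph × 0.44704 = 4.0234 m/s.
v² = 2a·d ⇒ a = v²/(2d) = 4.0234² / (2 × 4.000) = 16.188 / 8.000 = 2.0235 m/s².

Required deceleration ≈ 2.02 m/s²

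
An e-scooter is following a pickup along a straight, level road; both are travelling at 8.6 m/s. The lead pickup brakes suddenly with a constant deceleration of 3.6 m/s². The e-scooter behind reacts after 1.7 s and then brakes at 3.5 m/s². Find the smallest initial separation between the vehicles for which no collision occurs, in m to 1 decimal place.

Leader travels v²/(2a_L) = 73.960 / 7.200 = 10.272 m before stopping.
Follower covers v·t_r = 8.6000 × 1.7 = 14.620 m while reacting, then v²/(2a_F) = 73.960 / 7.000 = 10.566 m while braking, for a total of 14.620 + 10.566 = 25.186 m.
Since a_F ≤ a_L and the follower starts braking later, the follower is never slower than the leader, so the closest approach is when both have stopped.
Minimum gap = 25.186 − 10.272 = 14.914 m.

Minimum gap ≈ 14.9 m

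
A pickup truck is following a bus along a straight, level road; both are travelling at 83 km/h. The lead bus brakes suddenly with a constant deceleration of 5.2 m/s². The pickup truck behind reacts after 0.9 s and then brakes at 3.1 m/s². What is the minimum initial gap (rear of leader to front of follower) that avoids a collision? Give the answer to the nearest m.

83 km/h ÷ 3.6 = 23.0556 m/s.
Leader travels v²/(2a_L) = 531.561 / 10.400 = 51.112 m before stopping.
Follower covers v·t_r = 23.0556 × 0.9 = 20.750 m while reacting, then v²/(2a_F) = 531.561 / 6.200 = 85.736 m while braking, for a total of 20.750 + 85.736 = 106.486 m.
Since a_F ≤ a_L and the follower starts braking later, the follower is never slower than the leader, so the closest approach is when both have stopped.
Minimum gap = 106.486 − 51.112 = 55.374 m.

Minimum gap ≈ 55 m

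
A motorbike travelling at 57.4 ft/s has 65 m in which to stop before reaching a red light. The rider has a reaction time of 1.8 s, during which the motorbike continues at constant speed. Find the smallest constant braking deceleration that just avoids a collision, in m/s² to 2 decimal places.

Required deceleration ≈ 4.57 m/s²

57.4 ft/s × 0.3048 = 17.4955 m/s.
Distance covered during reaction = 17.4955 × 1.8 = 31.492 m.
Distance available for braking: 65 − 31.492 = 33.508 m.
v² = 2a·d ⇒ a = v²/(2d) = 17.4955² / (2 × 33.508) = 306.093 / 67.016 = 4.5675 m/s².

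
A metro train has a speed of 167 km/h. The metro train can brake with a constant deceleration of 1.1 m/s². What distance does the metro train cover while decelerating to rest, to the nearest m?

167 km/h ÷ 3.6 = 46.3889 m/s.
Braking distance = v²/(2a) = 46.3889² / (2 × 1.100) = 2151.930 / 2.200 = 978.150 m.

Braking distance ≈ 978 m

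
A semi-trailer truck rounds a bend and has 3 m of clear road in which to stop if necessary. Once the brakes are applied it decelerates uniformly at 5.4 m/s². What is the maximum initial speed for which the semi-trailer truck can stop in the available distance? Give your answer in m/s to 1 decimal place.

Maximum speed ≈ 5.7 m/s

v²/(2a) = d ⇒ v = √(2 × 5.400 × 3) = √32.40 = 5.6921 m/s.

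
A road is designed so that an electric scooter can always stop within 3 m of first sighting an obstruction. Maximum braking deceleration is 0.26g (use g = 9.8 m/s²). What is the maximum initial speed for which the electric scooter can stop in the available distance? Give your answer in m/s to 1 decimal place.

Maximum speed ≈ 3.9 m/s

a = 0.26 × 9.8 = 2.548 m/s².
v²/(2a) = d ⇒ v = √(2 × 2.548 × 3) = √15.29 = 3.9102 m/s.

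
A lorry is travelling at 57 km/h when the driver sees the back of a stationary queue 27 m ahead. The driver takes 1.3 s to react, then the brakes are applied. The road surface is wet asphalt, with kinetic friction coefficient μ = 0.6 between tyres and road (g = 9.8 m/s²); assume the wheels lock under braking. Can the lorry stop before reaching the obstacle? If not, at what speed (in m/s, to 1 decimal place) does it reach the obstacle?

No — it strikes the obstacle at 13.2 m/s

57 km/h ÷ 3.6 = 15.8333 m/s.
a = μg = 0.6 × 9.8 = 5.880 m/s².
Reaction distance = 15.8333 × 1.3 = 20.583 m.
Braking distance needed to stop: v²/(2a) = 250.693 / 11.760 = 21.317 m, so total needed = 20.583 + 21.317 = 41.900 m > 27 m — it cannot stop.
Distance remaining when braking begins: 27 − 20.583 = 6.417 m.
v² = v₀² − 2a·d = 250.693 − 2 × 5.880 × 6.417 = 175.229 m²/s².
v = √175.229 = 13.237 m/s.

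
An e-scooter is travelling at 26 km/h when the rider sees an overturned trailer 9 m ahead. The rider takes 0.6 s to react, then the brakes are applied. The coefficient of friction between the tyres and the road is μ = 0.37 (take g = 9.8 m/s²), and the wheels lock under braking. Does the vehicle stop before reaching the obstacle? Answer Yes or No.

No

26 km/h ÷ 3.6 = 7.2222 m/s.
a = μg = 0.37 × 9.8 = 3.626 m/s².
Reaction distance = 7.2222 × 0.6 = 4.333 m.
Braking distance = v²/(2a) = 52.160 / 7.252 = 7.192 m.
Total stopping distance = 4.333 + 7.192 = 11.525 m, vs 9 m available — it cannot stop in time and overshoots by 11.525 − 9 = 2.525 m.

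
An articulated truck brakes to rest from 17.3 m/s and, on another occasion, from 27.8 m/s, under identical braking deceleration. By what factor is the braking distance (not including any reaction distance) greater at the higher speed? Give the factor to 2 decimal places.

Factor ≈ 2.58

Braking distance d = v²/(2a), so with a fixed, d ∝ v².
Factor = (27.8/17.3)² = 1.6069² = 2.5821.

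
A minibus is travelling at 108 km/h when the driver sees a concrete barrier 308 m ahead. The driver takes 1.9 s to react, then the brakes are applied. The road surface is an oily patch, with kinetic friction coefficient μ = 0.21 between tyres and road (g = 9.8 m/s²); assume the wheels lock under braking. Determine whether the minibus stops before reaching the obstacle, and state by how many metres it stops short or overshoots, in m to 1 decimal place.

Yes — it stops 32.3 m short of the obstacle

108 km/h ÷ 3.6 = 30.0000 m/s.
a = μg = 0.21 × 9.8 = 2.058 m/s².
Reaction distance = 30.0000 × 1.9 = 57.000 m.
Braking distance = v²/(2a) = 900.000 / 4.116 = 218.659 m.
Total stopping distance = 57.000 + 218.659 = 275.659 m, vs 308 m available — it stops with 308 − 275.659 = 32.341 m to spare.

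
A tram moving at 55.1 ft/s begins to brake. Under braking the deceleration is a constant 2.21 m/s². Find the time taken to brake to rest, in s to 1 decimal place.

Braking time ≈ 7.6 s

55.1 ft/s × 0.3048 = 16.7945 m/s.
Braking time = v/a = 16.7945 / 2.210 = 7.599 s.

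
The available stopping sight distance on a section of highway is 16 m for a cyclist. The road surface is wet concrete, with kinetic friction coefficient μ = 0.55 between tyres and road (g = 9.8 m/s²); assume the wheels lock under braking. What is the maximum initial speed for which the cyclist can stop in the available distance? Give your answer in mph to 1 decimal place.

a = μg = 0.55 × 9.8 = 5.390 m/s².
v²/(2a) = d ⇒ v = √(2 × 5.390 × 16) = √172.48 = 13.1332 m/s.
13.1332 m/s ÷ 0.44704 = 29.378 mph.

Maximum speed ≈ 29.4 mph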